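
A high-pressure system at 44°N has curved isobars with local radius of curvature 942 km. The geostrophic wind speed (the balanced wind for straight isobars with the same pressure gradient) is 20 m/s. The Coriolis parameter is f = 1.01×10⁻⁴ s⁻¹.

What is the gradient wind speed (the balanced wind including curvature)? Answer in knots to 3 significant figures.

55.6 knots

Around a high, pressure-gradient force acts outward with centrifugal, so Coriolis balances both:
fV = (1/ρ)|∂P/∂n| + V²/R  →  V² − fR·V + fR·V_g = 0
With fR = 1.01×10⁻⁴ × 942×10³ m = 95.1 m/s:
V = [fR − √((fR)² − 4 fR V_g)]/2 = [95.1 − √(95.1² − 4×95.1×20)]/2 = 28.6 m/s
Supergeostrophic (V > V_g = 20 m/s), as expected around a high.
Converting: 28.6 m/s × 1.944 = 55.6 knots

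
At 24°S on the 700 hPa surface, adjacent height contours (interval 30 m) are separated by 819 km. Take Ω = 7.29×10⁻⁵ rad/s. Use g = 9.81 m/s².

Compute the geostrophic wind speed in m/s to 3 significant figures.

Coriolis parameter at 24°S:
f = 2Ω sin φ = 2 × 7.29×10⁻⁵ × sin 24° = 5.93×10⁻⁵ s⁻¹
Height gradient: |∂Z/∂n| = 30 m / 819000 m = 3.66×10⁻⁵
On a pressure surface, geostrophic balance gives V_g = (g/f)|∂Z/∂n|:
V_g = 9.81 × 3.66×10⁻⁵ / 5.93×10⁻⁵ = 6.06 m/s

6.06 m/s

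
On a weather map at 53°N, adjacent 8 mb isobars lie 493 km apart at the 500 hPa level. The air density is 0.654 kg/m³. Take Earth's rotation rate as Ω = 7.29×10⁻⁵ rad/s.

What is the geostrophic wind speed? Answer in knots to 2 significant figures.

41 knots

Coriolis parameter at 53°N:
f = 2Ω sin φ = 2 × 7.29×10⁻⁵ × sin 53° = 1.16×10⁻⁴ s⁻¹
Pressure gradient: |∂P/∂n| = 800 Pa / 493000 m = 1.62×10⁻³ Pa/m
Geostrophic balance (pressure-gradient force = Coriolis force):
V_g = (1/(fρ)) |∂P/∂n| = 1.62×10⁻³ / (1.16×10⁻⁴ × 0.654) = 21.3 m/s
Converting: 21.3 m/s × 1.944 = 41 knots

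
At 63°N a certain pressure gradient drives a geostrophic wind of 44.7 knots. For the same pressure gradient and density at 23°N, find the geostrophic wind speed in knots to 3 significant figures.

With the same pressure gradient and density, V_g ∝ 1/f ∝ 1/sin φ.
V₂ = V₁ · sin φ₁ / sin φ₂ = 44.7 × sin 63° / sin 23°
V₂ = 44.7 × 0.8910/0.3907 = 102 knots

102 knots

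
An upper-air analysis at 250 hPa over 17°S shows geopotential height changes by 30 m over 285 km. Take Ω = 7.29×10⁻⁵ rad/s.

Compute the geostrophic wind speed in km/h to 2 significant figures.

87 km/h

Coriolis parameter at 17°S:
f = 2Ω sin φ = 2 × 7.29×10⁻⁵ × sin 17° = 4.26×10⁻⁵ s⁻¹
Height gradient: |∂Z/∂n| = 30 m / 285000 m = 1.05×10⁻⁴
On a pressure surface, geostrophic balance gives V_g = (g/f)|∂Z/∂n|:
V_g = 9.81 × 1.05×10⁻⁴ / 4.26×10⁻⁵ = 24.2 m/s
Converting: 24.2 m/s × 3.6 = 87 km/h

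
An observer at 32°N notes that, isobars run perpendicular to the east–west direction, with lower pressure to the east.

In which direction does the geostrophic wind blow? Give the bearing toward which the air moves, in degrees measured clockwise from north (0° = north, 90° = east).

180°

The pressure-gradient force points toward the east (bearing 090°).
Geostrophic balance: in the Northern Hemisphere the Coriolis force deflects motion to the right, so the geostrophic wind blows 90° to the right of the pressure-gradient force (low pressure on the left).
Rotating 090° by 90° clockwise gives 180° — the wind blows toward the south.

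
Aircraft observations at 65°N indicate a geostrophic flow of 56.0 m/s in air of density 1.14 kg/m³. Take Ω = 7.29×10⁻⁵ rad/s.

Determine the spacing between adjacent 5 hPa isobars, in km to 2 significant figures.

Coriolis parameter at 65°N:
f = 2Ω sin φ = 2 × 7.29×10⁻⁵ × sin 65° = 1.32×10⁻⁴ s⁻¹
Geostrophic balance rearranged: |∂P/∂n| = f ρ V_g
|∂P/∂n| = 1.32×10⁻⁴ × 1.14 × 56.0 = 8.44×10⁻³ Pa/m
Isobar spacing: Δn = ΔP/|∂P/∂n| = 500 Pa / 8.44×10⁻³ Pa/m = 59271 m ≈ 59 km

59 km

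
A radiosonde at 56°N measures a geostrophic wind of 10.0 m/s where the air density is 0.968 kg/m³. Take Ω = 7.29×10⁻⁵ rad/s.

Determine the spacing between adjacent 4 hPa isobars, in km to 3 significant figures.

Coriolis parameter at 56°N:
f = 2Ω sin φ = 2 × 7.29×10⁻⁵ × sin 56° = 1.21×10⁻⁴ s⁻¹
Geostrophic balance rearranged: |∂P/∂n| = f ρ V_g
|∂P/∂n| = 1.21×10⁻⁴ × 0.968 × 10.0 = 1.17×10⁻³ Pa/m
Isobar spacing: Δn = ΔP/|∂P/∂n| = 400 Pa / 1.17×10⁻³ Pa/m = 341864 m ≈ 342 km

342 km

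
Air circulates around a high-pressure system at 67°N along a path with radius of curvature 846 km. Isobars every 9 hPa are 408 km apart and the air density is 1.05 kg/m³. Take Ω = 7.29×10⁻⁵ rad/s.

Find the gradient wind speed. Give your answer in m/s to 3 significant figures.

18.7 m/s

Coriolis parameter at 67°N:
f = 2Ω sin φ = 2 × 7.29×10⁻⁵ × sin 67° = 1.34×10⁻⁴ s⁻¹
Pressure gradient: |∂P/∂n| = 900 Pa / 408000 m = 2.21×10⁻³ Pa/m
Geostrophic speed: V_g = |∂P/∂n|/(fρ) = 2.21×10⁻³/(1.34×10⁻⁴ × 1.05) = 15.7 m/s
Around a high, pressure-gradient force acts outward with centrifugal, so Coriolis balances both:
fV = (1/ρ)|∂P/∂n| + V²/R  →  V² − fR·V + fR·V_g = 0
With fR = 1.34×10⁻⁴ × 846×10³ m = 114 m/s:
V = [fR − √((fR)² − 4 fR V_g)]/2 = [114 − √(114² − 4×114×15.7)]/2 = 18.7 m/s
Supergeostrophic (V > V_g = 15.7 m/s), as expected around a high.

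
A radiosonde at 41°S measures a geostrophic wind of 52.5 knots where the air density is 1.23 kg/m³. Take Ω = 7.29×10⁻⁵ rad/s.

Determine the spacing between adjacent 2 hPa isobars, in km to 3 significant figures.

62.9 km

Coriolis parameter at 41°S:
f = 2Ω sin φ = 2 × 7.29×10⁻⁵ × sin 41° = 9.57×10⁻⁵ s⁻¹
Wind speed in SI: 52.5 knots = 27.0 m/s
Geostrophic balance rearranged: |∂P/∂n| = f ρ V_g
|∂P/∂n| = 9.57×10⁻⁵ × 1.23 × 27.0 = 3.18×10⁻³ Pa/m
Isobar spacing: Δn = ΔP/|∂P/∂n| = 200 Pa / 3.18×10⁻³ Pa/m = 62940 m ≈ 62.9 km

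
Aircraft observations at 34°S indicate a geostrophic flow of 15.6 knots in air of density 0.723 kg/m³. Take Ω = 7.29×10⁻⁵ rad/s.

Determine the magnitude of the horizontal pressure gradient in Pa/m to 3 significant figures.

4.73×10⁻⁴ Pa/m

Coriolis parameter at 34°S:
f = 2Ω sin φ = 2 × 7.29×10⁻⁵ × sin 34° = 8.15×10⁻⁵ s⁻¹
Wind speed in SI: 15.6 knots = 8.03 m/s
Geostrophic balance rearranged: |∂P/∂n| = f ρ V_g
|∂P/∂n| = 8.15×10⁻⁵ × 0.723 × 8.03 = 4.73×10⁻⁴ Pa/m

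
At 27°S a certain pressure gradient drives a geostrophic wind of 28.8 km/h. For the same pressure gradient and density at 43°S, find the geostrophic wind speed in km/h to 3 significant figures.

With the same pressure gradient and density, V_g ∝ 1/f ∝ 1/sin φ.
V₂ = V₁ · sin φ₁ / sin φ₂ = 28.8 × sin 27° / sin 43°
V₂ = 28.8 × 0.4540/0.6820 = 19.2 km/h

19.2 km/h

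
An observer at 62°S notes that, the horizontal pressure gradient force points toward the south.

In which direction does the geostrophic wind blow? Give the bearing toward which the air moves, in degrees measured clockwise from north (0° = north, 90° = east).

090°

The pressure-gradient force points toward the south (bearing 180°).
Geostrophic balance: in the Southern Hemisphere the Coriolis force deflects motion to the left, so the geostrophic wind blows 90° to the left of the pressure-gradient force (low pressure on the right).
Rotating 180° by 90° counterclockwise gives 090° — the wind blows toward the east.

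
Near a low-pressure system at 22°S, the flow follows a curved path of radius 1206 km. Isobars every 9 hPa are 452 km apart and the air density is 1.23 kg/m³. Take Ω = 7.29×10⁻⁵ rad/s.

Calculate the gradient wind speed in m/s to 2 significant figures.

Coriolis parameter at 22°S:
f = 2Ω sin φ = 2 × 7.29×10⁻⁵ × sin 22° = 5.46×10⁻⁵ s⁻¹
Pressure gradient: |∂P/∂n| = 900 Pa / 452000 m = 1.99×10⁻³ Pa/m
Geostrophic speed: V_g = |∂P/∂n|/(fρ) = 1.99×10⁻³/(5.46×10⁻⁵ × 1.23) = 29.6 m/s
Around a low, centrifugal force acts outward with Coriolis, so pressure-gradient force balances both:
(1/ρ)|∂P/∂n| = fV + V²/R  →  V² + fR·V − fR·V_g = 0
With fR = 5.46×10⁻⁵ × 1206×10³ m = 65.9 m/s:
V = [−fR + √((fR)² + 4 fR V_g)]/2 = [−65.9 + √(65.9² + 4×65.9×29.6)]/2 = 22.2 m/s
Subgeostrophic (V < V_g = 29.6 m/s), as expected around a low.

22 m/s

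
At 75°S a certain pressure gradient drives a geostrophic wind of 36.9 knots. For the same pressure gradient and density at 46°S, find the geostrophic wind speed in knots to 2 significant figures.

With the same pressure gradient and density, V_g ∝ 1/f ∝ 1/sin φ.
V₂ = V₁ · sin φ₁ / sin φ₂ = 36.9 × sin 75° / sin 46°
V₂ = 36.9 × 0.9659/0.7193 = 50 knots

50 knots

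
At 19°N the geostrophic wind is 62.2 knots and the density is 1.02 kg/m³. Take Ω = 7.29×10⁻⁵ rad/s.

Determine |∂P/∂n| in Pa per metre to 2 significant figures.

Coriolis parameter at 19°N:
f = 2Ω sin φ = 2 × 7.29×10⁻⁵ × sin 19° = 4.75×10⁻⁵ s⁻¹
Wind speed in SI: 62.2 knots = 32.0 m/s
Geostrophic balance rearranged: |∂P/∂n| = f ρ V_g
|∂P/∂n| = 4.75×10⁻⁵ × 1.02 × 32.0 = 1.55×10⁻³ Pa/m

1.5×10⁻³ Pa/m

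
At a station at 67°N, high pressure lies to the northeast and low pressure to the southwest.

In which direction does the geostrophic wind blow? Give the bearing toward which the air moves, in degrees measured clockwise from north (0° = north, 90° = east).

The pressure-gradient force points toward the southwest (bearing 225°).
Geostrophic balance: in the Northern Hemisphere the Coriolis force deflects motion to the right, so the geostrophic wind blows 90° to the right of the pressure-gradient force (low pressure on the left).
Rotating 225° by 90° clockwise gives 315° — the wind blows toward the northwest.

315°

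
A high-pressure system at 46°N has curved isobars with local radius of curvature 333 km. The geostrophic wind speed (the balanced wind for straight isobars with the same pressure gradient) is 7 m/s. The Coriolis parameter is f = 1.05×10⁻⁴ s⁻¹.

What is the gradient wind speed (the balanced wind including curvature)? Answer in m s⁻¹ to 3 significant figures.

9.68 m s⁻¹

Around a high, pressure-gradient force acts outward with centrifugal, so Coriolis balances both:
fV = (1/ρ)|∂P/∂n| + V²/R  →  V² − fR·V + fR·V_g = 0
With fR = 1.05×10⁻⁴ × 333×10³ m = 35.0 m/s:
V = [fR − √((fR)² − 4 fR V_g)]/2 = [35.0 − √(35.0² − 4×35.0×7)]/2 = 9.68 m/s
Supergeostrophic (V > V_g = 7 m/s), as expected around a high.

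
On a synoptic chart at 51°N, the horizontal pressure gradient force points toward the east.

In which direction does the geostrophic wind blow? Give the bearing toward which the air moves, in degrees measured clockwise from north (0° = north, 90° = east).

180°

The pressure-gradient force points toward the east (bearing 090°).
Geostrophic balance: in the Northern Hemisphere the Coriolis force deflects motion to the right, so the geostrophic wind blows 90° to the right of the pressure-gradient force (low pressure on the left).
Rotating 090° by 90° clockwise gives 180° — the wind blows toward the south.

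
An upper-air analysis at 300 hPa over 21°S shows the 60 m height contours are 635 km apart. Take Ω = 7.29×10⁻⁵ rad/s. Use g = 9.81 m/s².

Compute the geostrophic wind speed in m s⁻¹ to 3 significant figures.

17.7 m s⁻¹

Coriolis parameter at 21°S:
f = 2Ω sin φ = 2 × 7.29×10⁻⁵ × sin 21° = 5.23×10⁻⁵ s⁻¹
Height gradient: |∂Z/∂n| = 60 m / 635000 m = 9.45×10⁻⁵
On a pressure surface, geostrophic balance gives V_g = (g/f)|∂Z/∂n|:
V_g = 9.81 × 9.45×10⁻⁵ / 5.23×10⁻⁵ = 17.7 m/s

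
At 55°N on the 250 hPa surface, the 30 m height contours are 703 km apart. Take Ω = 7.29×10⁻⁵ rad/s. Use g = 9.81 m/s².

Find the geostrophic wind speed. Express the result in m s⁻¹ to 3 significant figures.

3.51 m s⁻¹

Coriolis parameter at 55°N:
f = 2Ω sin φ = 2 × 7.29×10⁻⁵ × sin 55° = 1.19×10⁻⁴ s⁻¹
Height gradient: |∂Z/∂n| = 30 m / 703000 m = 4.27×10⁻⁵
On a pressure surface, geostrophic balance gives V_g = (g/f)|∂Z/∂n|:
V_g = 9.81 × 4.27×10⁻⁵ / 1.19×10⁻⁴ = 3.51 m/s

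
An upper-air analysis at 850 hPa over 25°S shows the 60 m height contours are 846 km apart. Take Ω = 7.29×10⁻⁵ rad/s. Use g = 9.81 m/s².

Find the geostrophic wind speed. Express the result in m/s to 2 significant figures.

Coriolis parameter at 25°S:
f = 2Ω sin φ = 2 × 7.29×10⁻⁵ × sin 25° = 6.16×10⁻⁵ s⁻¹
Height gradient: |∂Z/∂n| = 60 m / 846000 m = 7.09×10⁻⁵
On a pressure surface, geostrophic balance gives V_g = (g/f)|∂Z/∂n|:
V_g = 9.81 × 7.09×10⁻⁵ / 6.16×10⁻⁵ = 11.3 m/s

11 m/s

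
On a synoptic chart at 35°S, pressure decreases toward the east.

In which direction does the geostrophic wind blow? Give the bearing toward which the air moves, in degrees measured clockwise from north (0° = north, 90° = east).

The pressure-gradient force points toward the east (bearing 090°).
Geostrophic balance: in the Southern Hemisphere the Coriolis force deflects motion to the left, so the geostrophic wind blows 90° to the left of the pressure-gradient force (low pressure on the right).
Rotating 090° by 90° counterclockwise gives 000° — the wind blows toward the north.

000°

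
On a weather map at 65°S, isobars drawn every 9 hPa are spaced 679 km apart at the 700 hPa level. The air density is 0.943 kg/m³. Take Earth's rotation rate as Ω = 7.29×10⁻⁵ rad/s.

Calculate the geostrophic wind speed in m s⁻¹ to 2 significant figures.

Coriolis parameter at 65°S:
f = 2Ω sin φ = 2 × 7.29×10⁻⁵ × sin 65° = 1.32×10⁻⁴ s⁻¹
Pressure gradient: |∂P/∂n| = 900 Pa / 679000 m = 1.33×10⁻³ Pa/m
Geostrophic balance (pressure-gradient force = Coriolis force):
V_g = (1/(fρ)) |∂P/∂n| = 1.33×10⁻³ / (1.32×10⁻⁴ × 0.943) = 10.6 m/s

11 m s⁻¹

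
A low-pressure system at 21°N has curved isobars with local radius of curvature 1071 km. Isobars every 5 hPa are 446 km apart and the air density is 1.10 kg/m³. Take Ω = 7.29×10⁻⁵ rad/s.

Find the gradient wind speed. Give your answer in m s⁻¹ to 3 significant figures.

Coriolis parameter at 21°N:
f = 2Ω sin φ = 2 × 7.29×10⁻⁵ × sin 21° = 5.23×10⁻⁵ s⁻¹
Pressure gradient: |∂P/∂n| = 500 Pa / 446000 m = 1.12×10⁻³ Pa/m
Geostrophic speed: V_g = |∂P/∂n|/(fρ) = 1.12×10⁻³/(5.23×10⁻⁵ × 1.10) = 19.5 m/s
Around a low, centrifugal force acts outward with Coriolis, so pressure-gradient force balances both:
(1/ρ)|∂P/∂n| = fV + V²/R  →  V² + fR·V − fR·V_g = 0
With fR = 5.23×10⁻⁵ × 1071×10³ m = 56.0 m/s:
V = [−fR + √((fR)² + 4 fR V_g)]/2 = [−56.0 + √(56.0² + 4×56.0×19.5)]/2 = 15.3 m/s
Subgeostrophic (V < V_g = 19.5 m/s), as expected around a low.

15.3 m s⁻¹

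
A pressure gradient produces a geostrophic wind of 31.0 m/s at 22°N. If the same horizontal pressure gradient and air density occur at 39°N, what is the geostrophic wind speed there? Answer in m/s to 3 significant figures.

With the same pressure gradient and density, V_g ∝ 1/f ∝ 1/sin φ.
V₂ = V₁ · sin φ₁ / sin φ₂ = 31.0 × sin 22° / sin 39°
V₂ = 31.0 × 0.3746/0.6293 = 18.5 m/s

18.5 m/s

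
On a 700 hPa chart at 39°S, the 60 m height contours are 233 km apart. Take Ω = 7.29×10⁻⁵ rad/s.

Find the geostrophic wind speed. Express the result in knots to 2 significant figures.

54 knots

Coriolis parameter at 39°S:
f = 2Ω sin φ = 2 × 7.29×10⁻⁵ × sin 39° = 9.18×10⁻⁵ s⁻¹
Height gradient: |∂Z/∂n| = 60 m / 233000 m = 2.58×10⁻⁴
On a pressure surface, geostrophic balance gives V_g = (g/f)|∂Z/∂n|:
V_g = 9.81 × 2.58×10⁻⁴ / 9.18×10⁻⁵ = 27.5 m/s
Converting: 27.5 m/s × 1.944 = 54 knots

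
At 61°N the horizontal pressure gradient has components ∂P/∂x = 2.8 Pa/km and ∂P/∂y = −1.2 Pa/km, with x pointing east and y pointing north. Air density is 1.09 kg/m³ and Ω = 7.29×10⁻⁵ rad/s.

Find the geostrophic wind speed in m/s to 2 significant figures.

Coriolis parameter at 61°N:
f = 2Ω sin φ = 2 × 7.29×10⁻⁵ × sin 61° = 1.28×10⁻⁴ s⁻¹
Component geostrophic relations (x east, y north):
u_g = −(1/(fρ)) ∂P/∂y,  v_g = (1/(fρ)) ∂P/∂x
u_g = −(−1.2×10⁻³)/(1.28×10⁻⁴ × 1.09) = 8.63 m/s;  v_g = (2.8×10⁻³)/(1.28×10⁻⁴ × 1.09) = 20.1 m/s
|V_g| = √(u_g² + v_g²) = 21.9 m/s

22 m/s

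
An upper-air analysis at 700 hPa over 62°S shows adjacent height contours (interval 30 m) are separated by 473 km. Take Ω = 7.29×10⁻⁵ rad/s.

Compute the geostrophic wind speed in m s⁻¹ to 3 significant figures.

Coriolis parameter at 62°S:
f = 2Ω sin φ = 2 × 7.29×10⁻⁵ × sin 62° = 1.29×10⁻⁴ s⁻¹
Height gradient: |∂Z/∂n| = 30 m / 473000 m = 6.34×10⁻⁵
On a pressure surface, geostrophic balance gives V_g = (g/f)|∂Z/∂n|:
V_g = 9.81 × 6.34×10⁻⁵ / 1.29×10⁻⁴ = 4.83 m/s

4.83 m s⁻¹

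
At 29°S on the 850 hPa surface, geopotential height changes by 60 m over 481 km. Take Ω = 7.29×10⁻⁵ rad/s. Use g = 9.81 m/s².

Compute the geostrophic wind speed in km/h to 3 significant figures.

Coriolis parameter at 29°S:
f = 2Ω sin φ = 2 × 7.29×10⁻⁵ × sin 29° = 7.07×10⁻⁵ s⁻¹
Height gradient: |∂Z/∂n| = 60 m / 481000 m = 1.25×10⁻⁴
On a pressure surface, geostrophic balance gives V_g = (g/f)|∂Z/∂n|:
V_g = 9.81 × 1.25×10⁻⁴ / 7.07×10⁻⁵ = 17.3 m/s
Converting: 17.3 m/s × 3.6 = 62.3 km/h

62.3 km/h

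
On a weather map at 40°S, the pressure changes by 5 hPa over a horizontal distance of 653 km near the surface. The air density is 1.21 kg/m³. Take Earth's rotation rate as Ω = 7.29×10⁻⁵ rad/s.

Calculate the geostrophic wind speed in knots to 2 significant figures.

Coriolis parameter at 40°S:
f = 2Ω sin φ = 2 × 7.29×10⁻⁵ × sin 40° = 9.37×10⁻⁵ s⁻¹
Pressure gradient: |∂P/∂n| = 500 Pa / 653000 m = 7.66×10⁻⁴ Pa/m
Geostrophic balance (pressure-gradient force = Coriolis force):
V_g = (1/(fρ)) |∂P/∂n| = 7.66×10⁻⁴ / (9.37×10⁻⁵ × 1.21) = 6.75 m/s
Converting: 6.75 m/s × 1.944 = 13 knots

13 knots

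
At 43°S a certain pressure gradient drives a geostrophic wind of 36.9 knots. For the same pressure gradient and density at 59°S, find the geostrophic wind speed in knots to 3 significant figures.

With the same pressure gradient and density, V_g ∝ 1/f ∝ 1/sin φ.
V₂ = V₁ · sin φ₁ / sin φ₂ = 36.9 × sin 43° / sin 59°
V₂ = 36.9 × 0.6820/0.8572 = 29.4 knots

29.4 knots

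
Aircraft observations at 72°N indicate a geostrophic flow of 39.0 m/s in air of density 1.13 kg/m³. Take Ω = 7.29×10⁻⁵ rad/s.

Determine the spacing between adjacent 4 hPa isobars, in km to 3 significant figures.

Coriolis parameter at 72°N:
f = 2Ω sin φ = 2 × 7.29×10⁻⁵ × sin 72° = 1.39×10⁻⁴ s⁻¹
Geostrophic balance rearranged: |∂P/∂n| = f ρ V_g
|∂P/∂n| = 1.39×10⁻⁴ × 1.13 × 39.0 = 6.11×10⁻³ Pa/m
Isobar spacing: Δn = ΔP/|∂P/∂n| = 400 Pa / 6.11×10⁻³ Pa/m = 65457 m ≈ 65.5 km

65.5 km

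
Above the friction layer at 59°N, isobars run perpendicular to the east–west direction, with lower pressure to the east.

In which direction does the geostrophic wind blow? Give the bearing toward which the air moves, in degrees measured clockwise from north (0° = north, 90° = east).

The pressure-gradient force points toward the east (bearing 090°).
Geostrophic balance: in the Northern Hemisphere the Coriolis force deflects motion to the right, so the geostrophic wind blows 90° to the right of the pressure-gradient force (low pressure on the left).
Rotating 090° by 90° clockwise gives 180° — the wind blows toward the south.

180°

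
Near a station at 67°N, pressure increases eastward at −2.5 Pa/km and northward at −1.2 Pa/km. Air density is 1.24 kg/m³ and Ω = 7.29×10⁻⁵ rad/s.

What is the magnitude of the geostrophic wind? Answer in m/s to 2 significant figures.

17 m/s

Coriolis parameter at 67°N:
f = 2Ω sin φ = 2 × 7.29×10⁻⁵ × sin 67° = 1.34×10⁻⁴ s⁻¹
Component geostrophic relations (x east, y north):
u_g = −(1/(fρ)) ∂P/∂y,  v_g = (1/(fρ)) ∂P/∂x
u_g = −(−1.2×10⁻³)/(1.34×10⁻⁴ × 1.24) = 7.21 m/s;  v_g = (−2.5×10⁻³)/(1.34×10⁻⁴ × 1.24) = −15.0 m/s
|V_g| = √(u_g² + v_g²) = 16.7 m/s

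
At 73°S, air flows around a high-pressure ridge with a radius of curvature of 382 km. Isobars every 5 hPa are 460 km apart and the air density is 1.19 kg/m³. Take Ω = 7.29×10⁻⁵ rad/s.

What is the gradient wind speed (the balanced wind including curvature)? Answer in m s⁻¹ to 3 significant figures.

7.65 m s⁻¹

Coriolis parameter at 73°S:
f = 2Ω sin φ = 2 × 7.29×10⁻⁵ × sin 73° = 1.39×10⁻⁴ s⁻¹
Pressure gradient: |∂P/∂n| = 500 Pa / 460000 m = 1.09×10⁻³ Pa/m
Geostrophic speed: V_g = |∂P/∂n|/(fρ) = 1.09×10⁻³/(1.39×10⁻⁴ × 1.19) = 6.55 m/s
Around a high, pressure-gradient force acts outward with centrifugal, so Coriolis balances both:
fV = (1/ρ)|∂P/∂n| + V²/R  →  V² − fR·V + fR·V_g = 0
With fR = 1.39×10⁻⁴ × 382×10³ m = 53.3 m/s:
V = [fR − √((fR)² − 4 fR V_g)]/2 = [53.3 − √(53.3² − 4×53.3×6.55)]/2 = 7.65 m/s
Supergeostrophic (V > V_g = 6.55 m/s), as expected around a high.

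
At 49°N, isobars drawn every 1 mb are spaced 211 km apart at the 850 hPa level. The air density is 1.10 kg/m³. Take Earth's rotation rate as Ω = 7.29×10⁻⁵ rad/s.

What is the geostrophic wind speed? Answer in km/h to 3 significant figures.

14.1 km/h

Coriolis parameter at 49°N:
f = 2Ω sin φ = 2 × 7.29×10⁻⁵ × sin 49° = 1.10×10⁻⁴ s⁻¹
Pressure gradient: |∂P/∂n| = 100 Pa / 211000 m = 4.74×10⁻⁴ Pa/m
Geostrophic balance (pressure-gradient force = Coriolis force):
V_g = (1/(fρ)) |∂P/∂n| = 4.74×10⁻⁴ / (1.10×10⁻⁴ × 1.10) = 3.92 m/s
Converting: 3.92 m/s × 3.6 = 14.1 km/h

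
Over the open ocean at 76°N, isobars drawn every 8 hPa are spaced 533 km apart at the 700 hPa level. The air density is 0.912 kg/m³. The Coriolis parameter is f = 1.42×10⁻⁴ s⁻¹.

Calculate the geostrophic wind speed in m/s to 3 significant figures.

Pressure gradient: |∂P/∂n| = 800 Pa / 533000 m = 1.50×10⁻³ Pa/m
Geostrophic balance (pressure-gradient force = Coriolis force):
V_g = (1/(fρ)) |∂P/∂n| = 1.50×10⁻³ / (1.42×10⁻⁴ × 0.912) = 11.6 m/s

11.6 m/s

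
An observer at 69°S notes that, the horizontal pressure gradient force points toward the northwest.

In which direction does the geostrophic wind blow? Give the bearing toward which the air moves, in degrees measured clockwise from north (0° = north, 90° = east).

225°

The pressure-gradient force points toward the northwest (bearing 315°).
Geostrophic balance: in the Southern Hemisphere the Coriolis force deflects motion to the left, so the geostrophic wind blows 90° to the left of the pressure-gradient force (low pressure on the right).
Rotating 315° by 90° counterclockwise gives 225° — the wind blows toward the southwest.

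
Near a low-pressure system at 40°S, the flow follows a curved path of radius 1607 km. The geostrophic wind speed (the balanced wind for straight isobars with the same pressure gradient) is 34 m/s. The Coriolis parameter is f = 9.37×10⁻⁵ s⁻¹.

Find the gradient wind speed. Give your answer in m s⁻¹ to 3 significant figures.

28.6 m s⁻¹

Around a low, centrifugal force acts outward with Coriolis, so pressure-gradient force balances both:
(1/ρ)|∂P/∂n| = fV + V²/R  →  V² + fR·V − fR·V_g = 0
With fR = 9.37×10⁻⁵ × 1607×10³ m = 151 m/s:
V = [−fR + √((fR)² + 4 fR V_g)]/2 = [−151 + √(151² + 4×151×34)]/2 = 28.6 m/s
Subgeostrophic (V < V_g = 34 m/s), as expected around a low.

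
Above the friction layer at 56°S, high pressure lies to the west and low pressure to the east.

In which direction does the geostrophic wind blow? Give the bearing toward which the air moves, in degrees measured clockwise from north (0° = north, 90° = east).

The pressure-gradient force points toward the east (bearing 090°).
Geostrophic balance: in the Southern Hemisphere the Coriolis force deflects motion to the left, so the geostrophic wind blows 90° to the left of the pressure-gradient force (low pressure on the right).
Rotating 090° by 90° counterclockwise gives 000° — the wind blows toward the north.

000°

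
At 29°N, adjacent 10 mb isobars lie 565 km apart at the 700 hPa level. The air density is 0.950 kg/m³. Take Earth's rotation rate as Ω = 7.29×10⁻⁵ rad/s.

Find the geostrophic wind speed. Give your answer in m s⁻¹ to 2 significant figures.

Coriolis parameter at 29°N:
f = 2Ω sin φ = 2 × 7.29×10⁻⁵ × sin 29° = 7.07×10⁻⁵ s⁻¹
Pressure gradient: |∂P/∂n| = 1000 Pa / 565000 m = 1.77×10⁻³ Pa/m
Geostrophic balance (pressure-gradient force = Coriolis force):
V_g = (1/(fρ)) |∂P/∂n| = 1.77×10⁻³ / (7.07×10⁻⁵ × 0.950) = 26.4 m/s

26 m s⁻¹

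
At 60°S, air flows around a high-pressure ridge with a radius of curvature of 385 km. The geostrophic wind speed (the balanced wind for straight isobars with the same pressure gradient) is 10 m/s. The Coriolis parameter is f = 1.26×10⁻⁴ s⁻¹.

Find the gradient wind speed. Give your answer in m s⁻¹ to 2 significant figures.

14 m s⁻¹

Around a high, pressure-gradient force acts outward with centrifugal, so Coriolis balances both:
fV = (1/ρ)|∂P/∂n| + V²/R  →  V² − fR·V + fR·V_g = 0
With fR = 1.26×10⁻⁴ × 385×10³ m = 48.5 m/s:
V = [fR − √((fR)² − 4 fR V_g)]/2 = [48.5 − √(48.5² − 4×48.5×10)]/2 = 14.1 m/s
Supergeostrophic (V > V_g = 10 m/s), as expected around a high.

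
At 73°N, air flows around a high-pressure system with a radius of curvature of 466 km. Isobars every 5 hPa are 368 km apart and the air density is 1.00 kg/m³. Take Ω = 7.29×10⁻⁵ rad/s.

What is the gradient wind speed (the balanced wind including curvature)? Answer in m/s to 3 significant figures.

11.9 m/s

Coriolis parameter at 73°N:
f = 2Ω sin φ = 2 × 7.29×10⁻⁵ × sin 73° = 1.39×10⁻⁴ s⁻¹
Pressure gradient: |∂P/∂n| = 500 Pa / 368000 m = 1.36×10⁻³ Pa/m
Geostrophic speed: V_g = |∂P/∂n|/(fρ) = 1.36×10⁻³/(1.39×10⁻⁴ × 1.00) = 9.74 m/s
Around a high, pressure-gradient force acts outward with centrifugal, so Coriolis balances both:
fV = (1/ρ)|∂P/∂n| + V²/R  →  V² − fR·V + fR·V_g = 0
With fR = 1.39×10⁻⁴ × 466×10³ m = 65.0 m/s:
V = [fR − √((fR)² − 4 fR V_g)]/2 = [65.0 − √(65.0² − 4×65.0×9.74)]/2 = 11.9 m/s
Supergeostrophic (V > V_g = 9.74 m/s), as expected around a high.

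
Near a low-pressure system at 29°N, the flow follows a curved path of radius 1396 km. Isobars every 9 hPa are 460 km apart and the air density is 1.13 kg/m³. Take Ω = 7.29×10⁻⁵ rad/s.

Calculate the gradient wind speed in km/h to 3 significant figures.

Coriolis parameter at 29°N:
f = 2Ω sin φ = 2 × 7.29×10⁻⁵ × sin 29° = 7.07×10⁻⁵ s⁻¹
Pressure gradient: |∂P/∂n| = 900 Pa / 460000 m = 1.96×10⁻³ Pa/m
Geostrophic speed: V_g = |∂P/∂n|/(fρ) = 1.96×10⁻³/(7.07×10⁻⁵ × 1.13) = 24.5 m/s
Around a low, centrifugal force acts outward with Coriolis, so pressure-gradient force balances both:
(1/ρ)|∂P/∂n| = fV + V²/R  →  V² + fR·V − fR·V_g = 0
With fR = 7.07×10⁻⁵ × 1396×10³ m = 98.7 m/s:
V = [−fR + √((fR)² + 4 fR V_g)]/2 = [−98.7 + √(98.7² + 4×98.7×24.5)]/2 = 20.3 m/s
Subgeostrophic (V < V_g = 24.5 m/s), as expected around a low.
Converting: 20.3 m/s × 3.6 = 73.1 km/h

73.1 km/h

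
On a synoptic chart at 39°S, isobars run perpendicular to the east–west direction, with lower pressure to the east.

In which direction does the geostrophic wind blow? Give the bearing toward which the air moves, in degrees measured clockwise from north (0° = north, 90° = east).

000°

The pressure-gradient force points toward the east (bearing 090°).
Geostrophic balance: in the Southern Hemisphere the Coriolis force deflects motion to the left, so the geostrophic wind blows 90° to the left of the pressure-gradient force (low pressure on the right).
Rotating 090° by 90° counterclockwise gives 000° — the wind blows toward the north.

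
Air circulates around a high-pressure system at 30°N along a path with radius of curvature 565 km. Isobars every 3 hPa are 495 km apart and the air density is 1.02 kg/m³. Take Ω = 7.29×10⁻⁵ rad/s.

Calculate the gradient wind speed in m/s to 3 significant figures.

11.2 m/s

Coriolis parameter at 30°N:
f = 2Ω sin φ = 2 × 7.29×10⁻⁵ × sin 30° = 7.29×10⁻⁵ s⁻¹
Pressure gradient: |∂P/∂n| = 300 Pa / 495000 m = 6.06×10⁻⁴ Pa/m
Geostrophic speed: V_g = |∂P/∂n|/(fρ) = 6.06×10⁻⁴/(7.29×10⁻⁵ × 1.02) = 8.15 m/s
Around a high, pressure-gradient force acts outward with centrifugal, so Coriolis balances both:
fV = (1/ρ)|∂P/∂n| + V²/R  →  V² − fR·V + fR·V_g = 0
With fR = 7.29×10⁻⁵ × 565×10³ m = 41.2 m/s:
V = [fR − √((fR)² − 4 fR V_g)]/2 = [41.2 − √(41.2² − 4×41.2×8.15)]/2 = 11.2 m/s
Supergeostrophic (V > V_g = 8.15 m/s), as expected around a high.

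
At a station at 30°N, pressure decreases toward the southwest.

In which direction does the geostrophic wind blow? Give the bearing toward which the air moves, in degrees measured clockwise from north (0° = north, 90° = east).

315°

The pressure-gradient force points toward the southwest (bearing 225°).
Geostrophic balance: in the Northern Hemisphere the Coriolis force deflects motion to the right, so the geostrophic wind blows 90° to the right of the pressure-gradient force (low pressure on the left).
Rotating 225° by 90° clockwise gives 315° — the wind blows toward the northwest.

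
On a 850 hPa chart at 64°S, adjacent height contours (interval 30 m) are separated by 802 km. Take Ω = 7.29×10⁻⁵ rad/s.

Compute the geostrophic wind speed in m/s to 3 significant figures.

2.80 m/s

Coriolis parameter at 64°S:
f = 2Ω sin φ = 2 × 7.29×10⁻⁵ × sin 64° = 1.31×10⁻⁴ s⁻¹
Height gradient: |∂Z/∂n| = 30 m / 802000 m = 3.74×10⁻⁵
On a pressure surface, geostrophic balance gives V_g = (g/f)|∂Z/∂n|:
V_g = 9.81 × 3.74×10⁻⁵ / 1.31×10⁻⁴ = 2.80 m/s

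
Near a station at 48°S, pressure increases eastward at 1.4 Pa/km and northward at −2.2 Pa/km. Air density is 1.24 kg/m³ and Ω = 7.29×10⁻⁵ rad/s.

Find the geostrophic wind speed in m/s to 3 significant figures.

19.4 m/s

Coriolis parameter at 48°S:
f = 2Ω sin φ = 2 × 7.29×10⁻⁵ × sin 48° = 1.08×10⁻⁴ s⁻¹
In the Southern Hemisphere f is negative: f = −1.08×10⁻⁴ s⁻¹.
Component geostrophic relations (x east, y north):
u_g = −(1/(fρ)) ∂P/∂y,  v_g = (1/(fρ)) ∂P/∂x
u_g = −(−2.2×10⁻³)/(−1.08×10⁻⁴ × 1.24) = −16.4 m/s;  v_g = (1.4×10⁻³)/(−1.08×10⁻⁴ × 1.24) = −10.4 m/s
|V_g| = √(u_g² + v_g²) = 19.4 m/s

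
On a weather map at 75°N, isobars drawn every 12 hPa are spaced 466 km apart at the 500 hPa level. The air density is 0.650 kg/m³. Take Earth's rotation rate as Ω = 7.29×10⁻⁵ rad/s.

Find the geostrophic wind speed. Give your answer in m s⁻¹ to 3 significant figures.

Coriolis parameter at 75°N:
f = 2Ω sin φ = 2 × 7.29×10⁻⁵ × sin 75° = 1.41×10⁻⁴ s⁻¹
Pressure gradient: |∂P/∂n| = 1200 Pa / 466000 m = 2.58×10⁻³ Pa/m
Geostrophic balance (pressure-gradient force = Coriolis force):
V_g = (1/(fρ)) |∂P/∂n| = 2.58×10⁻³ / (1.41×10⁻⁴ × 0.650) = 28.1 m/s

28.1 m s⁻¹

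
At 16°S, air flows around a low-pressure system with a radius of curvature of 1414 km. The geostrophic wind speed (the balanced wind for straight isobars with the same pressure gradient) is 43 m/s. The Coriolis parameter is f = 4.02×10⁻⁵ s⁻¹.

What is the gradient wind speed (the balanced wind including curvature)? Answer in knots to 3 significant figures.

Around a low, centrifugal force acts outward with Coriolis, so pressure-gradient force balances both:
(1/ρ)|∂P/∂n| = fV + V²/R  →  V² + fR·V − fR·V_g = 0
With fR = 4.02×10⁻⁵ × 1414×10³ m = 56.8 m/s:
V = [−fR + √((fR)² + 4 fR V_g)]/2 = [−56.8 + √(56.8² + 4×56.8×43)]/2 = 28.6 m/s
Subgeostrophic (V < V_g = 43 m/s), as expected around a low.
Converting: 28.6 m/s × 1.944 = 55.6 knots

55.6 knots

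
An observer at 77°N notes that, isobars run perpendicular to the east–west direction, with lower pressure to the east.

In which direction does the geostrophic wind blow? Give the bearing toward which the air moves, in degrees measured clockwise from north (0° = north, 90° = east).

The pressure-gradient force points toward the east (bearing 090°).
Geostrophic balance: in the Northern Hemisphere the Coriolis force deflects motion to the right, so the geostrophic wind blows 90° to the right of the pressure-gradient force (low pressure on the left).
Rotating 090° by 90° clockwise gives 180° — the wind blows toward the south.

180°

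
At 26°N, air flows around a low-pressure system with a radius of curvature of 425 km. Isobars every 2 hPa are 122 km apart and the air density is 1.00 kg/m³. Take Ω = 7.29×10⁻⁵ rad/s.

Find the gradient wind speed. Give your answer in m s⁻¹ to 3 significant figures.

16.1 m s⁻¹

Coriolis parameter at 26°N:
f = 2Ω sin φ = 2 × 7.29×10⁻⁵ × sin 26° = 6.39×10⁻⁵ s⁻¹
Pressure gradient: |∂P/∂n| = 200 Pa / 122000 m = 1.64×10⁻³ Pa/m
Geostrophic speed: V_g = |∂P/∂n|/(fρ) = 1.64×10⁻³/(6.39×10⁻⁵ × 1.00) = 25.6 m/s
Around a low, centrifugal force acts outward with Coriolis, so pressure-gradient force balances both:
(1/ρ)|∂P/∂n| = fV + V²/R  →  V² + fR·V − fR·V_g = 0
With fR = 6.39×10⁻⁵ × 425×10³ m = 27.2 m/s:
V = [−fR + √((fR)² + 4 fR V_g)]/2 = [−27.2 + √(27.2² + 4×27.2×25.6)]/2 = 16.1 m/s
Subgeostrophic (V < V_g = 25.6 m/s), as expected around a low.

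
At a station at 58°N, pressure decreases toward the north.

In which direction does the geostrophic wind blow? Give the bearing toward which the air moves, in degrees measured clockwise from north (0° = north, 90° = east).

The pressure-gradient force points toward the north (bearing 000°).
Geostrophic balance: in the Northern Hemisphere the Coriolis force deflects motion to the right, so the geostrophic wind blows 90° to the right of the pressure-gradient force (low pressure on the left).
Rotating 000° by 90° clockwise gives 090° — the wind blows toward the east.

090°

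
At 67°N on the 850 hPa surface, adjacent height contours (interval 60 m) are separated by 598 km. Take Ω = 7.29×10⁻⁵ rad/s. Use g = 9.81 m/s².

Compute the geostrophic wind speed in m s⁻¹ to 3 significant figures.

7.33 m s⁻¹

Coriolis parameter at 67°N:
f = 2Ω sin φ = 2 × 7.29×10⁻⁵ × sin 67° = 1.34×10⁻⁴ s⁻¹
Height gradient: |∂Z/∂n| = 60 m / 598000 m = 1.00×10⁻⁴
On a pressure surface, geostrophic balance gives V_g = (g/f)|∂Z/∂n|:
V_g = 9.81 × 1.00×10⁻⁴ / 1.34×10⁻⁴ = 7.33 m/s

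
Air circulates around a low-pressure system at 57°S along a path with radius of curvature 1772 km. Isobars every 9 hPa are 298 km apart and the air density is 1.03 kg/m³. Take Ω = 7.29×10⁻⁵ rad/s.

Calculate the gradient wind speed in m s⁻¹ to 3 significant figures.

21.8 m s⁻¹

Coriolis parameter at 57°S:
f = 2Ω sin φ = 2 × 7.29×10⁻⁵ × sin 57° = 1.22×10⁻⁴ s⁻¹
Pressure gradient: |∂P/∂n| = 900 Pa / 298000 m = 3.02×10⁻³ Pa/m
Geostrophic speed: V_g = |∂P/∂n|/(fρ) = 3.02×10⁻³/(1.22×10⁻⁴ × 1.03) = 24.0 m/s
Around a low, centrifugal force acts outward with Coriolis, so pressure-gradient force balances both:
(1/ρ)|∂P/∂n| = fV + V²/R  →  V² + fR·V − fR·V_g = 0
With fR = 1.22×10⁻⁴ × 1772×10³ m = 217 m/s:
V = [−fR + √((fR)² + 4 fR V_g)]/2 = [−217 + √(217² + 4×217×24)]/2 = 21.8 m/s
Subgeostrophic (V < V_g = 24 m/s), as expected around a low.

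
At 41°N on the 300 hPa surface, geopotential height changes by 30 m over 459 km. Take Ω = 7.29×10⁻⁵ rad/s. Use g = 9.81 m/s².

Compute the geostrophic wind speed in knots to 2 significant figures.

Coriolis parameter at 41°N:
f = 2Ω sin φ = 2 × 7.29×10⁻⁵ × sin 41° = 9.57×10⁻⁵ s⁻¹
Height gradient: |∂Z/∂n| = 30 m / 459000 m = 6.54×10⁻⁵
On a pressure surface, geostrophic balance gives V_g = (g/f)|∂Z/∂n|:
V_g = 9.81 × 6.54×10⁻⁵ / 9.57×10⁻⁵ = 6.70 m/s
Converting: 6.70 m/s × 1.944 = 13 knots

13 knots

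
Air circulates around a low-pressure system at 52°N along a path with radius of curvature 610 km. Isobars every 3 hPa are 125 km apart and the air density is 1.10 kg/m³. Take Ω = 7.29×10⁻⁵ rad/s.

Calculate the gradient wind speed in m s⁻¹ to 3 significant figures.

15.5 m s⁻¹

Coriolis parameter at 52°N:
f = 2Ω sin φ = 2 × 7.29×10⁻⁵ × sin 52° = 1.15×10⁻⁴ s⁻¹
Pressure gradient: |∂P/∂n| = 300 Pa / 125000 m = 2.40×10⁻³ Pa/m
Geostrophic speed: V_g = |∂P/∂n|/(fρ) = 2.40×10⁻³/(1.15×10⁻⁴ × 1.10) = 19.0 m/s
Around a low, centrifugal force acts outward with Coriolis, so pressure-gradient force balances both:
(1/ρ)|∂P/∂n| = fV + V²/R  →  V² + fR·V − fR·V_g = 0
With fR = 1.15×10⁻⁴ × 610×10³ m = 70.1 m/s:
V = [−fR + √((fR)² + 4 fR V_g)]/2 = [−70.1 + √(70.1² + 4×70.1×19)]/2 = 15.5 m/s
Subgeostrophic (V < V_g = 19 m/s), as expected around a low.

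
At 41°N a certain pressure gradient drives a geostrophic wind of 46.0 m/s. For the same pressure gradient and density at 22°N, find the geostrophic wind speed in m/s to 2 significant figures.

With the same pressure gradient and density, V_g ∝ 1/f ∝ 1/sin φ.
V₂ = V₁ · sin φ₁ / sin φ₂ = 46.0 × sin 41° / sin 22°
V₂ = 46.0 × 0.6561/0.3746 = 81 m/s

81 m/s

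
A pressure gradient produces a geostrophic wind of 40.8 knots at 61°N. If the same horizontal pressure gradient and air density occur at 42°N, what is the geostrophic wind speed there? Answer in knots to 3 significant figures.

53.3 knots

With the same pressure gradient and density, V_g ∝ 1/f ∝ 1/sin φ.
V₂ = V₁ · sin φ₁ / sin φ₂ = 40.8 × sin 61° / sin 42°
V₂ = 40.8 × 0.8746/0.6691 = 53.3 knots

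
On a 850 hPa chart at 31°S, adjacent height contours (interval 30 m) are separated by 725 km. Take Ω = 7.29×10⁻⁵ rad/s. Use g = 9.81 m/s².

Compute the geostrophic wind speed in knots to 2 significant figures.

11 knots

Coriolis parameter at 31°S:
f = 2Ω sin φ = 2 × 7.29×10⁻⁵ × sin 31° = 7.51×10⁻⁵ s⁻¹
Height gradient: |∂Z/∂n| = 30 m / 725000 m = 4.14×10⁻⁵
On a pressure surface, geostrophic balance gives V_g = (g/f)|∂Z/∂n|:
V_g = 9.81 × 4.14×10⁻⁵ / 7.51×10⁻⁵ = 5.41 m/s
Converting: 5.41 m/s × 1.944 = 11 knots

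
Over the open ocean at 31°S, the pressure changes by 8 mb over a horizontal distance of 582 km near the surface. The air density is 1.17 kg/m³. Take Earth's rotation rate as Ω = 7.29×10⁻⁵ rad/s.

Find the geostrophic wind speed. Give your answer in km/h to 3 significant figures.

Coriolis parameter at 31°S:
f = 2Ω sin φ = 2 × 7.29×10⁻⁵ × sin 31° = 7.51×10⁻⁵ s⁻¹
Pressure gradient: |∂P/∂n| = 800 Pa / 582000 m = 1.37×10⁻³ Pa/m
Geostrophic balance (pressure-gradient force = Coriolis force):
V_g = (1/(fρ)) |∂P/∂n| = 1.37×10⁻³ / (7.51×10⁻⁵ × 1.17) = 15.6 m/s
Converting: 15.6 m/s × 3.6 = 56.3 km/h

56.3 km/h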